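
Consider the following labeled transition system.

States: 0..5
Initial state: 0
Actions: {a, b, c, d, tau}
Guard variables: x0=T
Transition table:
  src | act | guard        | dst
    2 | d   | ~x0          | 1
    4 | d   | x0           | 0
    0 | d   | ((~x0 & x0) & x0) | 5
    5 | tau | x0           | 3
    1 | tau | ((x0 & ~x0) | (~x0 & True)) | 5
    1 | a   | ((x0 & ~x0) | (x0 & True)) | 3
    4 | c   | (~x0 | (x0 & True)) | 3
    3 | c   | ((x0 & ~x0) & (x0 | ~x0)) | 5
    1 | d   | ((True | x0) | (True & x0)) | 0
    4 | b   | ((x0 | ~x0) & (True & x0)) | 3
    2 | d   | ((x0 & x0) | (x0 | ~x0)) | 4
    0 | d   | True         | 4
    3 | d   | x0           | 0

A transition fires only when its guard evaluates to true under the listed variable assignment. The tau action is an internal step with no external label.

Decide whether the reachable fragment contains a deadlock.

Answer: DEADLOCK-FREE

Analysis:
Reach set: {0,3,4}
  0: d→4  [deg 1]
  3: d→0  [deg 1]
  4: b→3  c→3  d→0  [deg 3]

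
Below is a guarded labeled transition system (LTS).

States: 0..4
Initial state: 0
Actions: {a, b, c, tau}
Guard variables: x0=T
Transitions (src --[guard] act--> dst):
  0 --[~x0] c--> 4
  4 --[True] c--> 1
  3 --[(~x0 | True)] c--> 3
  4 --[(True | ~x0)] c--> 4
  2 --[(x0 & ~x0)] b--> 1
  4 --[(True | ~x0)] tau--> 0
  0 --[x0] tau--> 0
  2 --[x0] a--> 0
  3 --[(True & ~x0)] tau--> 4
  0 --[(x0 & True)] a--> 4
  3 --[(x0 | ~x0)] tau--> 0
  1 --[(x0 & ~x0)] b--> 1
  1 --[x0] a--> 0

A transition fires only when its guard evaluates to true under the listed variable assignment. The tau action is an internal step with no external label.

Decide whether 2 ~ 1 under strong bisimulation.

Answer: BISIMILAR

Analysis:
Bisimulation quotient by refinement:
  P[0] = {{0,1,2,3,4}}
  P[1] = {{0},{1,2},{3,4}}
  P[2] = {{0},{1,2},{3},{4}}
Fixed point at round 3; 4 class(es).
2∈{1,2}, 1∈{1,2}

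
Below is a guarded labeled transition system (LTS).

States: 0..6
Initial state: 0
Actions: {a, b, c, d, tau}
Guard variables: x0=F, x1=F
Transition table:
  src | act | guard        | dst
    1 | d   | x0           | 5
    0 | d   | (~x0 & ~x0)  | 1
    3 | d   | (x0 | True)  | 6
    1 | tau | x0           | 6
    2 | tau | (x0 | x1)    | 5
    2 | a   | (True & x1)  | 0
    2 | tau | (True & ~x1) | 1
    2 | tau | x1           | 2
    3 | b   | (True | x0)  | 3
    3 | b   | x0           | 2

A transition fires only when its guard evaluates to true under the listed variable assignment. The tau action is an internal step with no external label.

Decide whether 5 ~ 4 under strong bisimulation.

Refine partition for ~:
  π0 = {{0,1,2,3,4,5,6}}
  π1 = {{0},{1,4,5,6},{2},{3}}
4 equivalence class(es) (converged in 2)
[5]={1,4,5,6}  [4]={1,4,5,6}

Answer: BISIMILAR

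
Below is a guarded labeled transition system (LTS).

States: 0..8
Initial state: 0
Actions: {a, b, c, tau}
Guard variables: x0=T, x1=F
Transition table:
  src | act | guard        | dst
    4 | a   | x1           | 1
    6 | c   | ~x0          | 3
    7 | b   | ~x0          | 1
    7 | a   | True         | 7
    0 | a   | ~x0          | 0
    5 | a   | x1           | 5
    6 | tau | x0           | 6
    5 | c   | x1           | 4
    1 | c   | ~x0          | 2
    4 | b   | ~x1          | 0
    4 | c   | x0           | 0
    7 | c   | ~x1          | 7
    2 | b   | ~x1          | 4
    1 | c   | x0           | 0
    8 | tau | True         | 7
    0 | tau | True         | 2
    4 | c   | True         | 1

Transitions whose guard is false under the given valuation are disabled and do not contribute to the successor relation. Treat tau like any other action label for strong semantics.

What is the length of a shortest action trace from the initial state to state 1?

Answer: 3

Analysis:
Layered search for 1:
  depth 0: {0}
  depth 1: {2}
  depth 2: {4}
  depth 3: {1}
1 enters at depth 3; path tau·b·c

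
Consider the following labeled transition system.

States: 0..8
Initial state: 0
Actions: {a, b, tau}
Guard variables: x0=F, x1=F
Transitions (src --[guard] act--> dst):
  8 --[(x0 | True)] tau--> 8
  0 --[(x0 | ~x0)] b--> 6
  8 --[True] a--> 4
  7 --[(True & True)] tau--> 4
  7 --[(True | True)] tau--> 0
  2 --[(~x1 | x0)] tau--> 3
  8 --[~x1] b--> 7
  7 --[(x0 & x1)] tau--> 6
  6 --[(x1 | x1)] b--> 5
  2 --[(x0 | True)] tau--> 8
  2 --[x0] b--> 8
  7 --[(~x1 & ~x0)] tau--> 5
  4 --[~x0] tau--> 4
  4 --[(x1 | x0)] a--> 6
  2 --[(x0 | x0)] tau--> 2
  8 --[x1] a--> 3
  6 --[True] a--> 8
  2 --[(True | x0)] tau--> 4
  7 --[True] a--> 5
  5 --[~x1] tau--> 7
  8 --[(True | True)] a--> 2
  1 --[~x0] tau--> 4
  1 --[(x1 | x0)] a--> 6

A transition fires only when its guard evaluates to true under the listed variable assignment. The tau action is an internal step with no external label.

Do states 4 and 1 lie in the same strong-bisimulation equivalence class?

Compute ~ classes (split until stable):
  P[0] = {{0,1,2,3,4,5,6,7,8}}
  P[1] = {{0},{1,2,4,5},{3},{6},{7},{8}}
  P[2] = {{0},{1,4},{2},{3},{5},{6},{7},{8}}
Fixed point at round 3; 8 class(es).
4∈{1,4}, 1∈{1,4}

Answer: BISIMILAR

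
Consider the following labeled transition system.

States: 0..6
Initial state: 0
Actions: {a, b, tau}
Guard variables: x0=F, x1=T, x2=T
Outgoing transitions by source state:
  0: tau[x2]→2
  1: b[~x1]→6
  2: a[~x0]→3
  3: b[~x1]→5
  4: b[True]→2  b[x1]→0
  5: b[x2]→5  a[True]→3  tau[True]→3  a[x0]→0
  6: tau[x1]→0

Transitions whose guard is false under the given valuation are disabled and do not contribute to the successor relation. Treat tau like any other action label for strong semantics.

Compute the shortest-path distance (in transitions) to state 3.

BFS to 3:
  Layer 0: {0}
  Layer 1: {2}
  Layer 2: {3}
first hit 3 at d=2 via tau·a

Answer: 2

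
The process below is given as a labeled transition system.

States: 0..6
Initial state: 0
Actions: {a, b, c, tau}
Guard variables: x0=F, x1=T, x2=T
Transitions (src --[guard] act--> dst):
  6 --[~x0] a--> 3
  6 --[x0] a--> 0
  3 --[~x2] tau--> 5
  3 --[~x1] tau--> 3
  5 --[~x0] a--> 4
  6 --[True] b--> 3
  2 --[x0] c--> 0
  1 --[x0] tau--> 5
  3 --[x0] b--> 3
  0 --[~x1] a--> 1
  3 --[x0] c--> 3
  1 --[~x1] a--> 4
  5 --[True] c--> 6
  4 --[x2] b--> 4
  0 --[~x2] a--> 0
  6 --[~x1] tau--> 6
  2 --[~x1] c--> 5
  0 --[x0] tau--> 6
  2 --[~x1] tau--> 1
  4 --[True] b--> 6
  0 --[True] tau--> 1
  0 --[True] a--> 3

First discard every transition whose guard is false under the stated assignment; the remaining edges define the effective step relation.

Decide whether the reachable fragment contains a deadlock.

R = {0,1,3}
  0: a→3  tau→1  [2 out]
  1: ∅  [STUCK]
  3: ∅  [STUCK]
Path to 1: tau

Answer: DEADLOCK at state 1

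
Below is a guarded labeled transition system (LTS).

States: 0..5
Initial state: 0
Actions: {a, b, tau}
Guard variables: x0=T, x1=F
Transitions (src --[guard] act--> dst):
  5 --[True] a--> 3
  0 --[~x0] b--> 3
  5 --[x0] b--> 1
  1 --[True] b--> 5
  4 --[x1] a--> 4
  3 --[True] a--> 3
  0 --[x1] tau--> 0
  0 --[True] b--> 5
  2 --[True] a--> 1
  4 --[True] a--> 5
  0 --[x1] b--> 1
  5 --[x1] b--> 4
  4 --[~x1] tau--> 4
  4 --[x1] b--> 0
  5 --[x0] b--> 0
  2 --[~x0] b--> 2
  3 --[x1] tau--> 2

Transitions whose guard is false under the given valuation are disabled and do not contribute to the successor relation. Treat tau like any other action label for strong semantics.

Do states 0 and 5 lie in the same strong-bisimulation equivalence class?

Compute ~ classes (split until stable):
  P[0] = {{0,1,2,3,4,5}}
  P[1] = {{0,1},{2,3},{4},{5}}
  P[2] = {{0,1},{2},{3},{4},{5}}
5 equivalence class(es) (converged in 3)
[0]={0,1}  [5]={5}

Answer: NOT BISIMILAR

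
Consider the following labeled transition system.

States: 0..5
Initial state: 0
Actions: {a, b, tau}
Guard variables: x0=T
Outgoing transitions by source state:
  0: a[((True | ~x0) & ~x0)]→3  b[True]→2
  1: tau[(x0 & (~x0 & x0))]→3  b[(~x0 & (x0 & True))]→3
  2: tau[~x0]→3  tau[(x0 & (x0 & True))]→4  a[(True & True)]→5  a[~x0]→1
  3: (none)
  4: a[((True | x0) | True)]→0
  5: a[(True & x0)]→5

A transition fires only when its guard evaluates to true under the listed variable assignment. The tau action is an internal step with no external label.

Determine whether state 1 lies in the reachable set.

After dropping false guards: 5 live edges.
L0 = {0}
L1 = {2}  now seen {0,2}
L2 = {4,5}  now seen {0,2,4,5}
Reach set: {0,2,4,5}

Answer: UNREACHABLE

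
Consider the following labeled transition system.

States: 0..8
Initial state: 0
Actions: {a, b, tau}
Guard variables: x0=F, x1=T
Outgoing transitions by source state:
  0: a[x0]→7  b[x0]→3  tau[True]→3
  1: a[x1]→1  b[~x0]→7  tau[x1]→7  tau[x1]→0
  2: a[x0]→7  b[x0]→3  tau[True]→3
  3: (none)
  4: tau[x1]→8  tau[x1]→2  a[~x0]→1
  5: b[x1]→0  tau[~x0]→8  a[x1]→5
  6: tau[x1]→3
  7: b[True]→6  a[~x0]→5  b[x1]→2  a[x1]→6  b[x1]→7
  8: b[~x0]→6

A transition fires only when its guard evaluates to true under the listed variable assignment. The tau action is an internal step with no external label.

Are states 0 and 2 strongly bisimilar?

Refine partition for ~:
  π0 = {{0,1,2,3,4,5,6,7,8}}
  π1 = {{0,2,6},{1,5},{3},{4},{7},{8}}
  π2 = {{0,2,6},{1},{3},{4},{5},{7},{8}}
stable after 3 split(s): 7 block(s)
0∈{0,2,6}, 2∈{0,2,6}

Answer: BISIMILAR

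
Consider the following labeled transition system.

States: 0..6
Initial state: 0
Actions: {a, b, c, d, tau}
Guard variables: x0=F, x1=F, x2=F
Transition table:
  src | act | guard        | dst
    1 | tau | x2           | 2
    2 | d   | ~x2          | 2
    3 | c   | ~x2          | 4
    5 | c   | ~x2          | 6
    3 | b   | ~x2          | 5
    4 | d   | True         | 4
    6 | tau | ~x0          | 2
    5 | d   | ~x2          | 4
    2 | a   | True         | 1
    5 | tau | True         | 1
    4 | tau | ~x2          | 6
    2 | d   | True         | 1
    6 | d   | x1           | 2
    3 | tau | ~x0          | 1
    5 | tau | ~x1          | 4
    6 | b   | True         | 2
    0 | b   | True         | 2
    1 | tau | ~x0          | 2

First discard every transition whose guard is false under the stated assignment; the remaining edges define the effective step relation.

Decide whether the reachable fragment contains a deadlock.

R = {0,1,2}
  0: b→2  [1 exit(s)]
  1: tau→2  [1 exit(s)]
  2: a→1  d→1  d→2  [3 exit(s)]

Answer: DEADLOCK-FREE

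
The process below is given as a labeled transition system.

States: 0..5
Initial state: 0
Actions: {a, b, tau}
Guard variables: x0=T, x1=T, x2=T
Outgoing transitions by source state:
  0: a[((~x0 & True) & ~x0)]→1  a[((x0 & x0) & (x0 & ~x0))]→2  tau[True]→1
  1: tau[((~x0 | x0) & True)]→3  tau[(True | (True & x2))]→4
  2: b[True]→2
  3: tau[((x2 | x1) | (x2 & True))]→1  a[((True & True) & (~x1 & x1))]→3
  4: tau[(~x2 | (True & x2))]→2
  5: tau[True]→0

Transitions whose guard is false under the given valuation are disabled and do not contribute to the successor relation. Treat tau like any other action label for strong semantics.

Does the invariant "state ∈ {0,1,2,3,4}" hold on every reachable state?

Inv-set: {0,1,2,3,4}
R = {0,1,2,3,4}
  0: ✓
  1: ✓
  2: ✓
  3: ✓
  4: ✓

Answer: INVARIANT HOLDS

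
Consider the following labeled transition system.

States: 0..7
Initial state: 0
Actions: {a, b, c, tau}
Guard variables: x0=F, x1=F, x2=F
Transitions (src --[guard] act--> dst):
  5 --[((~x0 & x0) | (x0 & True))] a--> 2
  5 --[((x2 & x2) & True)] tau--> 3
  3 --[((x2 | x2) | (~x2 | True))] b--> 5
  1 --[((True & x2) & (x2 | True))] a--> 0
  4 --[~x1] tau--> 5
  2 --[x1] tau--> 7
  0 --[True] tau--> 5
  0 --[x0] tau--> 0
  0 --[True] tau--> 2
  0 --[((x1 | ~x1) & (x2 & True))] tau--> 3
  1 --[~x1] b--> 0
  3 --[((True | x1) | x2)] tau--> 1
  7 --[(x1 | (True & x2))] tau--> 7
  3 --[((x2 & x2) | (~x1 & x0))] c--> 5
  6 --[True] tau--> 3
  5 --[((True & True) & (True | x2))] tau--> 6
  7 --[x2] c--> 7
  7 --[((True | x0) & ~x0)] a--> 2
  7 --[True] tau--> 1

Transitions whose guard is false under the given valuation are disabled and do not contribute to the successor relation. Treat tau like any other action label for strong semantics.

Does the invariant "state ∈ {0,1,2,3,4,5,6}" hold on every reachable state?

Inv-set: {0,1,2,3,4,5,6}
Reachable = {0,1,2,3,5,6}
  0: ✓
  1: ✓
  2: ✓
  3: ✓
  5: ✓
  6: ✓

Answer: INVARIANT HOLDS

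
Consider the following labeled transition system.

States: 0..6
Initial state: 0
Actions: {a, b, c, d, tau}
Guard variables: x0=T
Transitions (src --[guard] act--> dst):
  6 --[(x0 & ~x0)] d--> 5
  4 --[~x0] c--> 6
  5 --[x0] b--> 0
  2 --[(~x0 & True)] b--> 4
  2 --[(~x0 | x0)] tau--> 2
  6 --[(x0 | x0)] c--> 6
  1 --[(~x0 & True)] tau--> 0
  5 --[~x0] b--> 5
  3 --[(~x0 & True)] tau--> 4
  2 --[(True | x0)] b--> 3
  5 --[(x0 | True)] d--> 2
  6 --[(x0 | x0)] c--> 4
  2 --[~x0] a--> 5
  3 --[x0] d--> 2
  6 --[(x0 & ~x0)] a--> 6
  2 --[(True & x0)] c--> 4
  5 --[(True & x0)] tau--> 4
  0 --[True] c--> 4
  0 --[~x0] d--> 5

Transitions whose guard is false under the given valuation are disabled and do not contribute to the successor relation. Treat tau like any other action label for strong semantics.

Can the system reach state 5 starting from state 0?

Guard filter leaves 10 enabled edge(s).
Layer 0: {0}
Layer 1: {4}  cumulative {0,4}
R = {0,4}

Answer: UNREACHABLE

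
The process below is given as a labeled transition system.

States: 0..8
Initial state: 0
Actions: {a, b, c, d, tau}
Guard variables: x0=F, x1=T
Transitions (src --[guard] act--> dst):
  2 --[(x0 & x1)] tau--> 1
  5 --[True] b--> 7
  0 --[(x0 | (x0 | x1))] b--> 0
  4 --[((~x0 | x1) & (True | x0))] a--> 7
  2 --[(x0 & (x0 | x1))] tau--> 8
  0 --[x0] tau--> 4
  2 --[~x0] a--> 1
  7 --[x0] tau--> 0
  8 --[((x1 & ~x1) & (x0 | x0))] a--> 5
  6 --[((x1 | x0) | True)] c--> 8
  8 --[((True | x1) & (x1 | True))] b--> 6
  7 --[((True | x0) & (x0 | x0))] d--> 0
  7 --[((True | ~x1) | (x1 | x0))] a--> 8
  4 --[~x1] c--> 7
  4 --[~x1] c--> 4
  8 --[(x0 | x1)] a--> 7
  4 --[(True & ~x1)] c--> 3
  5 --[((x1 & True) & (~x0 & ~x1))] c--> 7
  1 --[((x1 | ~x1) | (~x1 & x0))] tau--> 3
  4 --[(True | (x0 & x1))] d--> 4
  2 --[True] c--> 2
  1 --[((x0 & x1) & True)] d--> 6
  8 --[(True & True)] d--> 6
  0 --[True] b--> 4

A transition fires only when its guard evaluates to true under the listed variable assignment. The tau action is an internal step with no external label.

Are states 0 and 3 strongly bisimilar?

Refine partition for ~:
  round 0: {{0,1,2,3,4,5,6,7,8}}
  round 1: {{0,5},{1},{2},{3},{4},{6},{7},{8}}
  round 2: {{0},{1},{2},{3},{4},{5},{6},{7},{8}}
Fixed point at round 3; 9 class(es).
[0]={0}  [3]={3}

Answer: NOT BISIMILAR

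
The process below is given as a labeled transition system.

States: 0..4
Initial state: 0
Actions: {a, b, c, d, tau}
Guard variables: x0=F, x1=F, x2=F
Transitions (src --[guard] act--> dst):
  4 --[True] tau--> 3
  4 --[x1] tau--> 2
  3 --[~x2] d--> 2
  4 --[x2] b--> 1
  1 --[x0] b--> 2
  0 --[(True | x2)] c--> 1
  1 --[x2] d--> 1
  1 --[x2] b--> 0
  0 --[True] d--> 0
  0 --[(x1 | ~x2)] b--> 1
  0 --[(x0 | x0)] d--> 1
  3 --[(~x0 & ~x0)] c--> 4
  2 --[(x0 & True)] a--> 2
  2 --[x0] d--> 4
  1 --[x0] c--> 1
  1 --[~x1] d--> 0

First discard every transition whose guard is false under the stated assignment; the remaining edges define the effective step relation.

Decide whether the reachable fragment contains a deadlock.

Reachable = {0,1}
  0: b→1  c→1  d→0  [3 out]
  1: d→0  [1 out]

Answer: DEADLOCK-FREE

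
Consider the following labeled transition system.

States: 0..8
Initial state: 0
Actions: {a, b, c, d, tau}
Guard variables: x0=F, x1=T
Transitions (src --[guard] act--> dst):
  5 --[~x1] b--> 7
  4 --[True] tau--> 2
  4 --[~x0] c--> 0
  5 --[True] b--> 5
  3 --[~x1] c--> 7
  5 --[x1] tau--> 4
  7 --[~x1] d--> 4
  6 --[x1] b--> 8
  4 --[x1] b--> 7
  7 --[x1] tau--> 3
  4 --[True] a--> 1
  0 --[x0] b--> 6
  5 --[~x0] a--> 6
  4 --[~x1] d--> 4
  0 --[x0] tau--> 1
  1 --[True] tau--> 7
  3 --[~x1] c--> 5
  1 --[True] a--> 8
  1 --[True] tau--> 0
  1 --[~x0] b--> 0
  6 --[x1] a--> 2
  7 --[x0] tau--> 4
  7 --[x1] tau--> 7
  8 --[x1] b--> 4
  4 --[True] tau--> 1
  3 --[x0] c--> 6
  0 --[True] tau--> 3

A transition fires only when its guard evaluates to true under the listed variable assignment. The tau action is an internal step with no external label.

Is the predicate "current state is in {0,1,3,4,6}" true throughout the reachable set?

Answer: INVARIANT HOLDS

Working:
Allowed set {0,1,3,4,6}
Reachable = {0,3}
  0: safe
  3: safe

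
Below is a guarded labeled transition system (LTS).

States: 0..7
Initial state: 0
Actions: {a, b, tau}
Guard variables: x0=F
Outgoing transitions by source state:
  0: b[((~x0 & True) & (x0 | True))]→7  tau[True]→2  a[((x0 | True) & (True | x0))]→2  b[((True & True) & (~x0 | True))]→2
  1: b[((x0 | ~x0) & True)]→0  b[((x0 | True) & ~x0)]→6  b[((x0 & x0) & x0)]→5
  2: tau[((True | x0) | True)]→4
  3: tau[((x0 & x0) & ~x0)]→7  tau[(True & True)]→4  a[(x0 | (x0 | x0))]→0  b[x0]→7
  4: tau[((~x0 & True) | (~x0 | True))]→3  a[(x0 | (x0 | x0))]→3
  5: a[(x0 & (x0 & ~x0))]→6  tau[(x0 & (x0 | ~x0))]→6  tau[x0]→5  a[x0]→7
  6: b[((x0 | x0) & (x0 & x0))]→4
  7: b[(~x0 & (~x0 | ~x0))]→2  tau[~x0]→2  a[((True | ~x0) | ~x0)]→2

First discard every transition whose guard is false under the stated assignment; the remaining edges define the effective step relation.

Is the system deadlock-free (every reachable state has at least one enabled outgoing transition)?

R = {0,2,3,4,7}
  0: a→2  b→2  b→7  tau→2  [4 out]
  2: tau→4  [1 out]
  3: tau→4  [1 out]
  4: tau→3  [1 out]
  7: a→2  b→2  tau→2  [3 out]

Answer: DEADLOCK-FREE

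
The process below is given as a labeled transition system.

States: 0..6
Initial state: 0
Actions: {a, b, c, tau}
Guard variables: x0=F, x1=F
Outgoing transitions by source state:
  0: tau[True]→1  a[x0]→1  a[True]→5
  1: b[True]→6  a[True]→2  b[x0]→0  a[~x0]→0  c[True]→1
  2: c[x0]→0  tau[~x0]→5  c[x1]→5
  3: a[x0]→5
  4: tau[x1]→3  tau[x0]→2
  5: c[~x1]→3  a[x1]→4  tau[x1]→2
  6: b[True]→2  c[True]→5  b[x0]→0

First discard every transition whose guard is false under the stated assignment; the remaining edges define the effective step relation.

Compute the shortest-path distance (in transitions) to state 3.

Answer: 2

Working:
Layered search for 3:
  Layer 0: {0}
  Layer 1: {1,5}
  Layer 2: {2,3,6}
3 enters at depth 2; path a·c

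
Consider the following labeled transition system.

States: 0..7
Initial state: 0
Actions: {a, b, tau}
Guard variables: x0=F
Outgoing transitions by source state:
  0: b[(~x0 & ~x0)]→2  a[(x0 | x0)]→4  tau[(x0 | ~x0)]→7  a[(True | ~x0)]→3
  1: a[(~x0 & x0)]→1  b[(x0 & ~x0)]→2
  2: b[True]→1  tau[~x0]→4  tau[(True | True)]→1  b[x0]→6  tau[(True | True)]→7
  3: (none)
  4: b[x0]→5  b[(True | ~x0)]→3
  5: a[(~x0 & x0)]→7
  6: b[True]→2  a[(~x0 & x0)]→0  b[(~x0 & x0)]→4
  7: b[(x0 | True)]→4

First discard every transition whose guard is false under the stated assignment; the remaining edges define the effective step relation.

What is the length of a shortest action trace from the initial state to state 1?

Breadth-first toward 1:
  Layer 0: {0}
  Layer 1: {2,3,7}
  Layer 2: {1,4}
depth(1)=2, e.g. b·b

Answer: 2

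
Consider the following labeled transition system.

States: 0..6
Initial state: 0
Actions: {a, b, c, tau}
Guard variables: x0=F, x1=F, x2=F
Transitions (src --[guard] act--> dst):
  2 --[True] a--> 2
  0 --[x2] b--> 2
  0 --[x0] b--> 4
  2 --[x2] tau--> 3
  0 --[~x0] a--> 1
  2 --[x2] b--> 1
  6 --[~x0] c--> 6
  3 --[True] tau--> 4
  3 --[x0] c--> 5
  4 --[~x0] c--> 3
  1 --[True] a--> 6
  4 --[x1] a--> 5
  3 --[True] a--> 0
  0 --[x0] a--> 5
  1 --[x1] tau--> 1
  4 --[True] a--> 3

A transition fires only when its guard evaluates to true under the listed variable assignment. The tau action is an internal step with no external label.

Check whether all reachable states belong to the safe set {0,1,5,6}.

Safe = {0,1,5,6}
Reachable = {0,1,6}
  0: ok
  1: ok
  6: ok

Answer: INVARIANT HOLDS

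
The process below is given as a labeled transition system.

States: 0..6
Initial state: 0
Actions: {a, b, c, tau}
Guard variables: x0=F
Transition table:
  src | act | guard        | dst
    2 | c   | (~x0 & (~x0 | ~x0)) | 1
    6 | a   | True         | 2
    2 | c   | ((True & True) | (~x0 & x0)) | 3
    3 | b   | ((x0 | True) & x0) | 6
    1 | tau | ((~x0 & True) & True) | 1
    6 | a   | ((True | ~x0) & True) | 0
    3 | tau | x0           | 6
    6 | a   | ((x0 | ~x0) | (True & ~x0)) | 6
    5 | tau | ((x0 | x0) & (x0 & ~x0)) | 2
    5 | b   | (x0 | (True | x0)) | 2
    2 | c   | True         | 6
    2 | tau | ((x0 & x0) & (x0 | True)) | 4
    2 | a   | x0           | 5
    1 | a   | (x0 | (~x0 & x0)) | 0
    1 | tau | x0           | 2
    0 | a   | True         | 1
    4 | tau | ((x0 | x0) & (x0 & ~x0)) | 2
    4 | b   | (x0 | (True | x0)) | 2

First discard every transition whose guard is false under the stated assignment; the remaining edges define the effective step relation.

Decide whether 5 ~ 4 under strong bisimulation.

Answer: BISIMILAR

Analysis:
Refine partition for ~:
  π0 = {{0,1,2,3,4,5,6}}
  π1 = {{0,6},{1},{2},{3},{4,5}}
  π2 = {{0},{1},{2},{3},{4,5},{6}}
stable after 3 split(s): 6 block(s)
class of 5: {4,5}; class of 4: {4,5}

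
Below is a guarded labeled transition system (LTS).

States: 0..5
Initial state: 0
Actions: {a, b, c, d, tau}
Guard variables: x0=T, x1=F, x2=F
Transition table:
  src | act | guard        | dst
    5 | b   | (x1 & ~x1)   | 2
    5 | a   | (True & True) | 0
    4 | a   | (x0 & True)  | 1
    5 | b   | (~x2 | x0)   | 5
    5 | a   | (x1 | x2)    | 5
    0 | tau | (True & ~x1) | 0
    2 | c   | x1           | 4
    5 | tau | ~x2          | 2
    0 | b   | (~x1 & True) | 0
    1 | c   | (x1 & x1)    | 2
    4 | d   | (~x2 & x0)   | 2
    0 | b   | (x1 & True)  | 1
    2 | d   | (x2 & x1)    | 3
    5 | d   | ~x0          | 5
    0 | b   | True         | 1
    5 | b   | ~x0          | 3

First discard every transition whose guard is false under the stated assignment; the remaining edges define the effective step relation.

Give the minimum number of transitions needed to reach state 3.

Answer: UNREACHABLE

Working:
Layered search for 3:
  Layer 0: {0}
  Layer 1: {1}
3 never appears.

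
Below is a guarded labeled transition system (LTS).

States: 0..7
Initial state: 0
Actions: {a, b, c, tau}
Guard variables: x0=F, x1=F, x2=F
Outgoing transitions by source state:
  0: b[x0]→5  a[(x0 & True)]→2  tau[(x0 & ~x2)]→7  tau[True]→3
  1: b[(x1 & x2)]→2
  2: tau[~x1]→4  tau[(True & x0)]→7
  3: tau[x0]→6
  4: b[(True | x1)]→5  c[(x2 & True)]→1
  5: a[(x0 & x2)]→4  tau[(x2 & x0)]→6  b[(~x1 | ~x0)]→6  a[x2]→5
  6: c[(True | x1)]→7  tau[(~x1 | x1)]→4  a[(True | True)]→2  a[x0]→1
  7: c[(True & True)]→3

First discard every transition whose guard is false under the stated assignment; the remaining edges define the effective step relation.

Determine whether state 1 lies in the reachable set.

8 transition(s) survive guard evaluation.
L0 = {0}
L1 = {3}  cumulative {0,3}
Reach set: {0,3}

Answer: UNREACHABLE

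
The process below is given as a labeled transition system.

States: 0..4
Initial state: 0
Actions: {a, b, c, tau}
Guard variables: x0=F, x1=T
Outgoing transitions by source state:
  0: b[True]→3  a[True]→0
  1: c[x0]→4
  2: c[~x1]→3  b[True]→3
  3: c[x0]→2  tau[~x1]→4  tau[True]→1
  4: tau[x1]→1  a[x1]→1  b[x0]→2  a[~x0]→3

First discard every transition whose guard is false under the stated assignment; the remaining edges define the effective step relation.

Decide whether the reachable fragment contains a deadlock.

Answer: DEADLOCK at state 1

Trace:
Reachable = {0,1,3}
  0: a→0  b→3  [2 exit(s)]
  1: ∅  [no exit]
  3: tau→1  [1 exit(s)]
witness 1: b·tau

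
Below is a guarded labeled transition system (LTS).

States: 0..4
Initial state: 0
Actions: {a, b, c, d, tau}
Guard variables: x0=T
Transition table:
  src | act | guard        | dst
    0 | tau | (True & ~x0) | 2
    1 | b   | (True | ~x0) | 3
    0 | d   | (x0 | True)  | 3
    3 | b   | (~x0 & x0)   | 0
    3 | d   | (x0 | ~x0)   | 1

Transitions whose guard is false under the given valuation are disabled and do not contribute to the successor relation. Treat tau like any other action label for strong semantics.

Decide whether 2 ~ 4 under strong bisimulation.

Compute ~ classes (split until stable):
  P[0] = {{0,1,2,3,4}}
  P[1] = {{0,3},{1},{2,4}}
  P[2] = {{0},{1},{2,4},{3}}
stable after 3 split(s): 4 block(s)
[2]={2,4}  [4]={2,4}

Answer: BISIMILAR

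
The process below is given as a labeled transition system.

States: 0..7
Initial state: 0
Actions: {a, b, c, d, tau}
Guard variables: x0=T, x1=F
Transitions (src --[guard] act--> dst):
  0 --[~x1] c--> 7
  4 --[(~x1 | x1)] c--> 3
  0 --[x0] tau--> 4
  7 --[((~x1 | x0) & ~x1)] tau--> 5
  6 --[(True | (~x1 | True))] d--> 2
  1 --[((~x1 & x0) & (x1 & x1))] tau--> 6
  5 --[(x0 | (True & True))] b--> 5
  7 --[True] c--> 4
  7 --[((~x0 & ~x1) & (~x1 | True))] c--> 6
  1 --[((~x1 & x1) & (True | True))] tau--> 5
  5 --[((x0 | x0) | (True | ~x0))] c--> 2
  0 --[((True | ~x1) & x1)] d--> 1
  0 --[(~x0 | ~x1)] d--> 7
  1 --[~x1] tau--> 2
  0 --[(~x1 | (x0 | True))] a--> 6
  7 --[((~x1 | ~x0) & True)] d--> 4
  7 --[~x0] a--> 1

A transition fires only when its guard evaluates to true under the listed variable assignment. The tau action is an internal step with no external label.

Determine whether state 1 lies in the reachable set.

After dropping false guards: 12 live edges.
depth 0: {0}
depth 1: {4,6,7}  cumulative {0,4,6,7}
depth 2: {2,3,5}  cumulative {0,2,3,4,5,6,7}
R = {0,2,3,4,5,6,7}

Answer: UNREACHABLE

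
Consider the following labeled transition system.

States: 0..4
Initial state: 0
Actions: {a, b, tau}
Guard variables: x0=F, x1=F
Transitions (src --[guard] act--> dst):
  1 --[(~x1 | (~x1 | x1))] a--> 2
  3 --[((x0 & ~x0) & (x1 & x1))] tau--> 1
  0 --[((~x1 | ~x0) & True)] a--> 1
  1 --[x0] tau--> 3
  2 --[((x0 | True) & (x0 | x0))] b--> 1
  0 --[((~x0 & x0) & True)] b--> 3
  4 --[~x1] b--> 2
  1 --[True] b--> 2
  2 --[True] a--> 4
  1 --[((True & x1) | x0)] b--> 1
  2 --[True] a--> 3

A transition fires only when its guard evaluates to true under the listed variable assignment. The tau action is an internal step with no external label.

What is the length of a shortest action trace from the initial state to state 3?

Breadth-first toward 3:
  Layer 0: {0}
  Layer 1: {1}
  Layer 2: {2}
  Layer 3: {3,4}
first hit 3 at d=3 via a·a·a

Answer: 3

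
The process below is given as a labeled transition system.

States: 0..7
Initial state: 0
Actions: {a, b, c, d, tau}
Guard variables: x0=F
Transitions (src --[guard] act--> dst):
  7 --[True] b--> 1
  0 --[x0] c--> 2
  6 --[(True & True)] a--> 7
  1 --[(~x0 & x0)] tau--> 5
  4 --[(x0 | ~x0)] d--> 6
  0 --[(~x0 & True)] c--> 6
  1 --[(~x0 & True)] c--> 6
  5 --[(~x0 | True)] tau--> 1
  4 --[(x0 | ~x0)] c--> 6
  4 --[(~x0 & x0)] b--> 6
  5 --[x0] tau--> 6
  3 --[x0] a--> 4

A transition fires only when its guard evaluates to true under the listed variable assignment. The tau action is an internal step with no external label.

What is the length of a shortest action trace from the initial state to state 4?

Answer: UNREACHABLE

Analysis:
Breadth-first toward 4:
  L0 = {0}
  L1 = {6}
  L2 = {7}
  L3 = {1}
4 never appears.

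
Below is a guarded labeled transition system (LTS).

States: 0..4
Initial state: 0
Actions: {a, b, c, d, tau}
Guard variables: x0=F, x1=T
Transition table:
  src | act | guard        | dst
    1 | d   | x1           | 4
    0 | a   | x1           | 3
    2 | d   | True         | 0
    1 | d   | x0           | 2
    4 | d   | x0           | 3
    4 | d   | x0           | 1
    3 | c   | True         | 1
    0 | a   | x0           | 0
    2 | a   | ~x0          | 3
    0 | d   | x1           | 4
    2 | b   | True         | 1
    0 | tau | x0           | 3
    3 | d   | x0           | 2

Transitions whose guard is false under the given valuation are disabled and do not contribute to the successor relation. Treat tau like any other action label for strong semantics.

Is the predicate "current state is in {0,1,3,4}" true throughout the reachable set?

Safe = {0,1,3,4}
R = {0,1,3,4}
  0: safe
  1: safe
  3: safe
  4: safe

Answer: INVARIANT HOLDS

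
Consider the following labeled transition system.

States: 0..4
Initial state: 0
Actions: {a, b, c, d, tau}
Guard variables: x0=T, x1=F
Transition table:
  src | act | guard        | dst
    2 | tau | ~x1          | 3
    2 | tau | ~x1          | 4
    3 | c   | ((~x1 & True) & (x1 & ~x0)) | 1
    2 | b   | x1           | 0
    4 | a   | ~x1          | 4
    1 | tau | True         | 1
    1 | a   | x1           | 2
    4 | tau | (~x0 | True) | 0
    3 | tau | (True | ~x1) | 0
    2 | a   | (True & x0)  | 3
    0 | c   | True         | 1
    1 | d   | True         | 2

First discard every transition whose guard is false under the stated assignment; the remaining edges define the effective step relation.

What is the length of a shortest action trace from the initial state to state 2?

Answer: 2

Working:
Layered search for 2:
  depth 0: {0}
  depth 1: {1}
  depth 2: {2}
first hit 2 at d=2 via c·d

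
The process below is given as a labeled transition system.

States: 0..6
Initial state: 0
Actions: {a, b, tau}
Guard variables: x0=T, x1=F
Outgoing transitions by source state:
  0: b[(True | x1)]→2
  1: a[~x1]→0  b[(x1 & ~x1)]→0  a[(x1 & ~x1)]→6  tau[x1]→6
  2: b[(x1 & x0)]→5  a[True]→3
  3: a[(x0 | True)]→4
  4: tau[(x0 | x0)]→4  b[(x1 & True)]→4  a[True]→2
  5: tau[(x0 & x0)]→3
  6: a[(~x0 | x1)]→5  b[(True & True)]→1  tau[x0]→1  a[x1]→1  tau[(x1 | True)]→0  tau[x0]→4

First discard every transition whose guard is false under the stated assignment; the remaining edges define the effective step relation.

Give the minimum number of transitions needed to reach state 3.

BFS to 3:
  L0 = {0}
  L1 = {2}
  L2 = {3}
3 enters at depth 2; path b·a

Answer: 2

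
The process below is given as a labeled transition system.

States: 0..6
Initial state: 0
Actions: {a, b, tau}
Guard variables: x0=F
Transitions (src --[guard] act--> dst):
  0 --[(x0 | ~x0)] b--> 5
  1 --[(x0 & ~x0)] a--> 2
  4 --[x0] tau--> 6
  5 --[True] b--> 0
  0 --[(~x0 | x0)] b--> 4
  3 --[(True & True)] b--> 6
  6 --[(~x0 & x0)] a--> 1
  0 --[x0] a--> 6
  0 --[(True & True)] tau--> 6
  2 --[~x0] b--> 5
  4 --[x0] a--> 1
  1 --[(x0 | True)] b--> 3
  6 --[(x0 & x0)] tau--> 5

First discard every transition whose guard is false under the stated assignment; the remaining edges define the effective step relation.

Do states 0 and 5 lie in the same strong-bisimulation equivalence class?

Bisimulation quotient by refinement:
  P[0] = {{0,1,2,3,4,5,6}}
  P[1] = {{0},{1,2,3,5},{4,6}}
  P[2] = {{0},{1,2},{3},{4,6},{5}}
  P[3] = {{0},{1},{2},{3},{4,6},{5}}
stable after 4 split(s): 6 block(s)
0∈{0}, 5∈{5}

Answer: NOT BISIMILAR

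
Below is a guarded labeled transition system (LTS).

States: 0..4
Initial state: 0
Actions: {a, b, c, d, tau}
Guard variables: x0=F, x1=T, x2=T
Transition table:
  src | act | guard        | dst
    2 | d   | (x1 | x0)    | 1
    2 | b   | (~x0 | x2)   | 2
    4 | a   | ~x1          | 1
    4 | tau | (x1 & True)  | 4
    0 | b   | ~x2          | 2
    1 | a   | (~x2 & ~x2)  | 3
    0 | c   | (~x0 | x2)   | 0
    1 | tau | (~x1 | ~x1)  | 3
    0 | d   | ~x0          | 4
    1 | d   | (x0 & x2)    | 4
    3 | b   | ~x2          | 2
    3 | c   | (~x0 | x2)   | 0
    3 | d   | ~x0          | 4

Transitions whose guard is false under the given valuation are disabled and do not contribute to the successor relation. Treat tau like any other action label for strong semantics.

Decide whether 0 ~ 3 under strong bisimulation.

Answer: BISIMILAR

Analysis:
Bisimulation quotient by refinement:
  π0 = {{0,1,2,3,4}}
  π1 = {{0,3},{1},{2},{4}}
Fixed point at round 2; 4 class(es).
0∈{0,3}, 3∈{0,3}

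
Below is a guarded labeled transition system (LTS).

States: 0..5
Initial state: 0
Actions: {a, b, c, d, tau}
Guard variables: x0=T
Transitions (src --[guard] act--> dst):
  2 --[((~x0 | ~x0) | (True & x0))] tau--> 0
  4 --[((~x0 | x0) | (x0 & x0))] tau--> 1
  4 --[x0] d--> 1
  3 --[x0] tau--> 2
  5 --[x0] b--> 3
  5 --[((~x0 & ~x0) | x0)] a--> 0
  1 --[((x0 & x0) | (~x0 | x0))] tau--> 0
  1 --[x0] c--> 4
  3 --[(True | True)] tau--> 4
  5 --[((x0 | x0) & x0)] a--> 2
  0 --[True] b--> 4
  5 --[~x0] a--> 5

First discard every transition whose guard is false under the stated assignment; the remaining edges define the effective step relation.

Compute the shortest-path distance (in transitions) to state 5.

Answer: UNREACHABLE

Trace:
Breadth-first toward 5:
  Layer 0: {0}
  Layer 1: {4}
  Layer 2: {1}
5 never appears.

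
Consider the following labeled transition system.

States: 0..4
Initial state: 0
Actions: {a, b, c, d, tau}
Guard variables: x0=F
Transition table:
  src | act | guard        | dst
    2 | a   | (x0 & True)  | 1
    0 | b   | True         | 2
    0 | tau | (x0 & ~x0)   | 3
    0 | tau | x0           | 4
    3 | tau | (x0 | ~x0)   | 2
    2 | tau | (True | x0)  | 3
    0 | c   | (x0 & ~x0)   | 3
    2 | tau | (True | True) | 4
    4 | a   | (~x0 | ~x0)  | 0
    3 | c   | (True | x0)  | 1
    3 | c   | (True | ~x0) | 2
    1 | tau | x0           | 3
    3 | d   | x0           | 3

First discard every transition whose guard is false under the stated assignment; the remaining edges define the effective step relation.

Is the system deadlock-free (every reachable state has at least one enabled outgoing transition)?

R = {0,1,2,3,4}
  0: b→2  [deg 1]
  1: ∅  [STUCK]
  2: tau→3  tau→4  [deg 2]
  3: c→1  c→2  tau→2  [deg 3]
  4: a→0  [deg 1]
witness 1: b·tau·c

Answer: DEADLOCK at state 1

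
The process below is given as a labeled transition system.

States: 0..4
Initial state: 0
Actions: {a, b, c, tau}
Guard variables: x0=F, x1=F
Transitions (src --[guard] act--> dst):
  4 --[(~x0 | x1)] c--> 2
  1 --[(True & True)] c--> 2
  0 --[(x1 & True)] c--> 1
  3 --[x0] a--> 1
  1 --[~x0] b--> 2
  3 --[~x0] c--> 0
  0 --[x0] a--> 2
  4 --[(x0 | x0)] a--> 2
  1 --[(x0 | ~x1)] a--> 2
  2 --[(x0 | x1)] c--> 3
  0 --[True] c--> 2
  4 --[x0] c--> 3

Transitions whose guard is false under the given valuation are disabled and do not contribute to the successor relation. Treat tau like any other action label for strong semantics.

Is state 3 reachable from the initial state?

After dropping false guards: 6 live edges.
depth 0: {0}
depth 1: {2}  cumulative {0,2}
R = {0,2}

Answer: UNREACHABLE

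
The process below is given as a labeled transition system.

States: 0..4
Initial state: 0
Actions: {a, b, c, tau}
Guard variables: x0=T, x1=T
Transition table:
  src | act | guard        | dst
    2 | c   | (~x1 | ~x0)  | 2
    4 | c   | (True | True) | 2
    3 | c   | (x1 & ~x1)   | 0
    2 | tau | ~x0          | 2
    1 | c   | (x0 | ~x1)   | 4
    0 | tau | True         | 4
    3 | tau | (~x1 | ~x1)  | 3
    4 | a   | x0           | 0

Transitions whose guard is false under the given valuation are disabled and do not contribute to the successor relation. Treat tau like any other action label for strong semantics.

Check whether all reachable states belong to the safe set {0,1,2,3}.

Allowed set {0,1,2,3}
Reachable = {0,2,4}
  0: ✓
  2: ✓
  4: VIOLATES
reach 4 via tau — violates

Answer: INVARIANT VIOLATED at state 4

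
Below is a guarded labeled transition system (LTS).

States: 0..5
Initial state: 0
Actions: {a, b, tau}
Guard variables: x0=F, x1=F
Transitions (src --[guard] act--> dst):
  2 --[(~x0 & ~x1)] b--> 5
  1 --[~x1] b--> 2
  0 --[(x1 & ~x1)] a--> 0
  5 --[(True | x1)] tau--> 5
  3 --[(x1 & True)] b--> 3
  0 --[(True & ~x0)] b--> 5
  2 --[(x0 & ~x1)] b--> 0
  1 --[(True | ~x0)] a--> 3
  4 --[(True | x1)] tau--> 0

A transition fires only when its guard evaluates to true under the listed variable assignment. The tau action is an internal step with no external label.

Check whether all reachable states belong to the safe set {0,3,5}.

Answer: INVARIANT HOLDS

Working:
Allowed set {0,3,5}
Reachable = {0,5}
  0: safe
  5: safe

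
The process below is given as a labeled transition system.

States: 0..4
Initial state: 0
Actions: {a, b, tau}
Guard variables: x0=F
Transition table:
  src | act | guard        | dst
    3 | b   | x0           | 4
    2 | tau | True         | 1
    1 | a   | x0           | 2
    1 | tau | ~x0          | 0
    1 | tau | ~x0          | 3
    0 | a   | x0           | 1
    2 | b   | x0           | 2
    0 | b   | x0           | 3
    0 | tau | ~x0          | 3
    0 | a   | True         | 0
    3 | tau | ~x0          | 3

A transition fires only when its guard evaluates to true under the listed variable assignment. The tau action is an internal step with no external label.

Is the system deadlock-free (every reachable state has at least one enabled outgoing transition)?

Answer: DEADLOCK-FREE

Analysis:
Reachable = {0,3}
  0: a→0  tau→3  [2 out]
  3: tau→3  [1 out]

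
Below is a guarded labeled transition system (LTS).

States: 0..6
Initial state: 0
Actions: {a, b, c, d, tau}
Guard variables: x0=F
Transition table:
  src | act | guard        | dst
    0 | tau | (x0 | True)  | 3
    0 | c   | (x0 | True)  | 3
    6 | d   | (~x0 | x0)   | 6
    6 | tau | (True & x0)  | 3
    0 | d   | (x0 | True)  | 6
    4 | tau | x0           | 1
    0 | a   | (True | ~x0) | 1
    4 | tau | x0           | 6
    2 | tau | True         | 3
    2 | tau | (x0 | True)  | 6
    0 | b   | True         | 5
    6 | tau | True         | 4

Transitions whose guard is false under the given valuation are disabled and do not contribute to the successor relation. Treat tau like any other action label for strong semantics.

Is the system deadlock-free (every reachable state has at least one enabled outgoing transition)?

Answer: DEADLOCK at state 1

Analysis:
Reach set: {0,1,3,4,5,6}
  0: a→1  b→5  c→3  d→6  tau→3  [5 out]
  1: ∅  [no exit]
  3: ∅  [no exit]
  4: ∅  [no exit]
  5: ∅  [no exit]
  6: d→6  tau→4  [2 out]
Path to 1: a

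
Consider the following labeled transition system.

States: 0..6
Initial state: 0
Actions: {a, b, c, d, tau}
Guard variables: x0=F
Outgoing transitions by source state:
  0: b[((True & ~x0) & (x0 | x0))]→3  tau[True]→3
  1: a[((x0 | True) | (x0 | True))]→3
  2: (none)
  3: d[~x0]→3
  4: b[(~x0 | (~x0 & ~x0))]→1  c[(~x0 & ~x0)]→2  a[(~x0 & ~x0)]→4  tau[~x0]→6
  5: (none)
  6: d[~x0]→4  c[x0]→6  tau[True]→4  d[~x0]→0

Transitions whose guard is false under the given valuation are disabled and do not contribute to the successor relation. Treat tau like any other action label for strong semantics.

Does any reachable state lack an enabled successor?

Reachable = {0,3}
  0: tau→3  [1 out]
  3: d→3  [1 out]

Answer: DEADLOCK-FREE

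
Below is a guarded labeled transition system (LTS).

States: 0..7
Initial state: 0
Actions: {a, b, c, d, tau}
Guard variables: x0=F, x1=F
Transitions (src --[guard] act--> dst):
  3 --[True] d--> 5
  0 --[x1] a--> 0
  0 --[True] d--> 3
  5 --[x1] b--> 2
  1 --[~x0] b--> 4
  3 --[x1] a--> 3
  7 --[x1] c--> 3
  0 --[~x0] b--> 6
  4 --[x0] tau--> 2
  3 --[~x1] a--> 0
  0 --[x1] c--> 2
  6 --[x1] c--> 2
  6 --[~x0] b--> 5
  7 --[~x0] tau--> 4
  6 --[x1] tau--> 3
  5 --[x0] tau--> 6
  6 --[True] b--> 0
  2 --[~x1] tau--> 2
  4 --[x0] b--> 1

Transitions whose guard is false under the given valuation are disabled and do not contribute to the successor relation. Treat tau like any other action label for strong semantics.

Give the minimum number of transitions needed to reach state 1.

Answer: UNREACHABLE

Analysis:
Layered search for 1:
  Layer 0: {0}
  Layer 1: {3,6}
  Layer 2: {5}
1 never appears.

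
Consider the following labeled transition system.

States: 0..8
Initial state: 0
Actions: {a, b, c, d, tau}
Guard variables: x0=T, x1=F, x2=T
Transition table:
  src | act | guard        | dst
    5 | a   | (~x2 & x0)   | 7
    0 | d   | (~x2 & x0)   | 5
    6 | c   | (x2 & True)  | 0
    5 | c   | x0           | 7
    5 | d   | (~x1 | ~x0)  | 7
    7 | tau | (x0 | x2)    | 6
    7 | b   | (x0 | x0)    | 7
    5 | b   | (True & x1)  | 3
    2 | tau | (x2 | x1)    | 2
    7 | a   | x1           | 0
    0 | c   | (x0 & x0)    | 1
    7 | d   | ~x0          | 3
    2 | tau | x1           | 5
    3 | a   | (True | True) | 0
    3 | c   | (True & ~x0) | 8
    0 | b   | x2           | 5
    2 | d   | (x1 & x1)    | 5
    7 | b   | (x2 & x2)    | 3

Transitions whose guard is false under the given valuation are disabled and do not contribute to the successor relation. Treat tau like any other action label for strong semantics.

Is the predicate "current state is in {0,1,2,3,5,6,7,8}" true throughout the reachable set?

Allowed set {0,1,2,3,5,6,7,8}
Reachable = {0,1,3,5,6,7}
  0: ✓
  1: ✓
  3: ✓
  5: ✓
  6: ✓
  7: ✓

Answer: INVARIANT HOLDS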